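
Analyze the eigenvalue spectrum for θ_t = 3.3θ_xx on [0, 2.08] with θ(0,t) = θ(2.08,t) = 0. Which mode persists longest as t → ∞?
Eigenvalues: λₙ = 3.3n²π²/2.08².
First three modes:
  n=1: λ₁ = 3.3π²/2.08² ≈ 7.528
  n=2: λ₂ = 13.2π²/2.08² ≈ 30.113 (4× faster decay)
  n=3: λ₃ = 29.7π²/2.08² ≈ 67.753 (9× faster decay)
As t → ∞, higher modes decay exponentially faster. The n=1 mode dominates: θ ~ c₁ sin(πx/2.08) e^{-λ₁t}.
Decay rate: λ₁ = 3.3π²/2.08² ≈ 7.528.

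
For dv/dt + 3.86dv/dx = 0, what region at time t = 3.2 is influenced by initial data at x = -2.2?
At x = 10.152. The characteristic carries data from (-2.2, 0) to (10.152, 3.2).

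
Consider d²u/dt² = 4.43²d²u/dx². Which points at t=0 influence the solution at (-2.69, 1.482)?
Domain of dependence: [-9.25526, 3.87526]. Signals travel at speed 4.43, so data within |x - -2.69| ≤ 4.43·1.482 = 6.56526 can reach the point.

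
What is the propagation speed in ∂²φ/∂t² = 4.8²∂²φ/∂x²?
Speed = 4.8. Information travels along characteristics x = x₀ ± 4.8t.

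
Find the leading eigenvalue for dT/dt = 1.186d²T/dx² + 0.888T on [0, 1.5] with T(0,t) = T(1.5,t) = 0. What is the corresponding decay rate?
Eigenvalues: λₙ = 1.186n²π²/1.5² - 0.888.
First three modes:
  n=1: λ₁ = 1.186π²/1.5² - 0.888 ≈ 4.314
  n=2: λ₂ = 4.744π²/1.5² - 0.888 ≈ 19.922
  n=3: λ₃ = 10.674π²/1.5² - 0.888 ≈ 45.933
Since 1.186π²/1.5² ≈ 5.202 > 0.888, all λₙ > 0.
The n=1 mode decays slowest → dominates as t → ∞.
Asymptotic: T ~ c₁ sin(πx/1.5) e^{-λ₁t} with decay rate λ₁ ≈ 4.314.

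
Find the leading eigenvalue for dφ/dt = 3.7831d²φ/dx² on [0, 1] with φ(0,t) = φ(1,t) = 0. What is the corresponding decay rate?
Eigenvalues: λₙ = 3.7831n²π².
First three modes:
  n=1: λ₁ = 3.7831π² ≈ 37.338
  n=2: λ₂ = 15.1324π² ≈ 149.351 (4× faster decay)
  n=3: λ₃ = 34.0479π² ≈ 336.039 (9× faster decay)
As t → ∞, higher modes decay exponentially faster. The n=1 mode dominates: φ ~ c₁ sin(πx) e^{-λ₁t}.
Decay rate: λ₁ = 3.7831π² ≈ 37.338.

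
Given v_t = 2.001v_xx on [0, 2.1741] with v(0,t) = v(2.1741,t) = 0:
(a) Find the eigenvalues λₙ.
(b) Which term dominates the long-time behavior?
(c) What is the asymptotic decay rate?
Eigenvalues: λₙ = 2.001n²π²/2.1741².
First three modes:
  n=1: λ₁ = 2.001π²/2.1741² ≈ 4.178
  n=2: λ₂ = 8.004π²/2.1741² ≈ 16.713 (4× faster decay)
  n=3: λ₃ = 18.009π²/2.1741² ≈ 37.604 (9× faster decay)
As t → ∞, higher modes decay exponentially faster. The n=1 mode dominates: v ~ c₁ sin(πx/2.1741) e^{-λ₁t}.
Decay rate: λ₁ = 2.001π²/2.1741² ≈ 4.178.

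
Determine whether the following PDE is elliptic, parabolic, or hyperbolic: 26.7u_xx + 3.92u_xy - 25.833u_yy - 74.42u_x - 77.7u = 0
Coefficients: A = 26.7, B = 3.92, C = -25.833. B² - 4AC = 2774.3308, which is positive, so the equation is hyperbolic.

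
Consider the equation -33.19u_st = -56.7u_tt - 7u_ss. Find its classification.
Rewriting in standard form: 7u_ss - 33.19u_st + 56.7u_tt = 0. Elliptic. (A = 7, B = -33.19, C = 56.7 gives B² - 4AC = -486.0239.)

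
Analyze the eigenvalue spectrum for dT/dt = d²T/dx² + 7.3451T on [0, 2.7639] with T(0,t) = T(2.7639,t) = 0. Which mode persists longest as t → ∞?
Eigenvalues: λₙ = n²π²/2.7639² - 7.3451.
First three modes:
  n=1: λ₁ = π²/2.7639² - 7.3451 ≈ -6.053
  n=2: λ₂ = 4π²/2.7639² - 7.3451 ≈ -2.177
  n=3: λ₃ = 9π²/2.7639² - 7.3451 ≈ 4.283
Since π²/2.7639² ≈ 1.292 < 7.3451, λ₁ < 0.
The n=1 mode grows fastest (−λₙ is largest for n=1) → dominates.
Asymptotic: T ~ c₁ sin(πx/2.7639) e^{6.053t} (exponential growth at rate −λ₁ ≈ 6.053).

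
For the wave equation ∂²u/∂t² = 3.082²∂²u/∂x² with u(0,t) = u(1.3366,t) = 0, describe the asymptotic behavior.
u oscillates (no decay). Energy is conserved; the solution oscillates indefinitely as standing waves.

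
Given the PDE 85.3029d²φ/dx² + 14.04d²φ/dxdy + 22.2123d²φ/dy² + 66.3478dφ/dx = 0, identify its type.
The second-order coefficients are A = 85.3029, B = 14.04, C = 22.2123. Since B² - 4AC = -7381.97282268 < 0, this is an elliptic PDE.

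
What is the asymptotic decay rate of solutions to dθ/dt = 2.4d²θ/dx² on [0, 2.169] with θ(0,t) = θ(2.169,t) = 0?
Eigenvalues: λₙ = 2.4n²π²/2.169².
First three modes:
  n=1: λ₁ = 2.4π²/2.169² ≈ 5.035
  n=2: λ₂ = 9.6π²/2.169² ≈ 20.14 (4× faster decay)
  n=3: λ₃ = 21.6π²/2.169² ≈ 45.314 (9× faster decay)
As t → ∞, higher modes decay exponentially faster. The n=1 mode dominates: θ ~ c₁ sin(πx/2.169) e^{-λ₁t}.
Decay rate: λ₁ = 2.4π²/2.169² ≈ 5.035.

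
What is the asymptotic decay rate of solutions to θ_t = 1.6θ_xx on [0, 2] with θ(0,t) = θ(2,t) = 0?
Eigenvalues: λₙ = 1.6n²π²/2².
First three modes:
  n=1: λ₁ = 1.6π²/2² ≈ 3.948
  n=2: λ₂ = 6.4π²/2² ≈ 15.791 (4× faster decay)
  n=3: λ₃ = 14.4π²/2² ≈ 35.531 (9× faster decay)
As t → ∞, higher modes decay exponentially faster. The n=1 mode dominates: θ ~ c₁ sin(πx/2) e^{-λ₁t}.
Decay rate: λ₁ = 1.6π²/2² ≈ 3.948.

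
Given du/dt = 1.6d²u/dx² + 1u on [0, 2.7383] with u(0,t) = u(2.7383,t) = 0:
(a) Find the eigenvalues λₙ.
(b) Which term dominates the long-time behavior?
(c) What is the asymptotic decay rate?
Eigenvalues: λₙ = 1.6n²π²/2.7383² - 1.
First three modes:
  n=1: λ₁ = 1.6π²/2.7383² - 1 ≈ 1.106
  n=2: λ₂ = 6.4π²/2.7383² - 1 ≈ 7.424
  n=3: λ₃ = 14.4π²/2.7383² - 1 ≈ 17.954
Since 1.6π²/2.7383² ≈ 2.106 > 1, all λₙ > 0.
The n=1 mode decays slowest → dominates as t → ∞.
Asymptotic: u ~ c₁ sin(πx/2.7383) e^{-λ₁t} with decay rate λ₁ ≈ 1.106.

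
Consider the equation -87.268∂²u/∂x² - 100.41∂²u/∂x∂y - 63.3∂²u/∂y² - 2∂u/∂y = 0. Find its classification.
Elliptic. (A = -87.268, B = -100.41, C = -63.3 gives B² - 4AC = -12014.0895.)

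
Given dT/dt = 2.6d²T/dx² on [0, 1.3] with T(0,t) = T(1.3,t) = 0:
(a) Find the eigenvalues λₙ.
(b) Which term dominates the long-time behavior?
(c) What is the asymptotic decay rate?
Eigenvalues: λₙ = 2.6n²π²/1.3².
First three modes:
  n=1: λ₁ = 2.6π²/1.3² ≈ 15.184
  n=2: λ₂ = 10.4π²/1.3² ≈ 60.736 (4× faster decay)
  n=3: λ₃ = 23.4π²/1.3² ≈ 136.656 (9× faster decay)
As t → ∞, higher modes decay exponentially faster. The n=1 mode dominates: T ~ c₁ sin(πx/1.3) e^{-λ₁t}.
Decay rate: λ₁ = 2.6π²/1.3² ≈ 15.184.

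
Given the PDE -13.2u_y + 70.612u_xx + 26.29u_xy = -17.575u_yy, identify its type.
Rewriting in standard form: 70.612u_xx + 26.29u_xy + 17.575u_yy - 13.2u_y = 0. The second-order coefficients are A = 70.612, B = 26.29, C = 17.575. Since B² - 4AC = -4272.8595 < 0, this is an elliptic PDE.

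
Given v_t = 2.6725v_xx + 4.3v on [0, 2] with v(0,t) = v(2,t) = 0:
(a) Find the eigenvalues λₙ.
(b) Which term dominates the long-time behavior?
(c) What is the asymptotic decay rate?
Eigenvalues: λₙ = 2.6725n²π²/2² - 4.3.
First three modes:
  n=1: λ₁ = 2.6725π²/2² - 4.3 ≈ 2.294
  n=2: λ₂ = 10.69π²/2² - 4.3 ≈ 22.077
  n=3: λ₃ = 24.0525π²/2² - 4.3 ≈ 55.047
Since 2.6725π²/2² ≈ 6.594 > 4.3, all λₙ > 0.
The n=1 mode decays slowest → dominates as t → ∞.
Asymptotic: v ~ c₁ sin(πx/2) e^{-λ₁t} with decay rate λ₁ ≈ 2.294.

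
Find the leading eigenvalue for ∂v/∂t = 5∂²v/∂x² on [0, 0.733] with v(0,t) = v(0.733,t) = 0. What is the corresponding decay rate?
Eigenvalues: λₙ = 5n²π²/0.733².
First three modes:
  n=1: λ₁ = 5π²/0.733² ≈ 91.846
  n=2: λ₂ = 20π²/0.733² ≈ 367.385 (4× faster decay)
  n=3: λ₃ = 45π²/0.733² ≈ 826.617 (9× faster decay)
As t → ∞, higher modes decay exponentially faster. The n=1 mode dominates: v ~ c₁ sin(πx/0.733) e^{-λ₁t}.
Decay rate: λ₁ = 5π²/0.733² ≈ 91.846.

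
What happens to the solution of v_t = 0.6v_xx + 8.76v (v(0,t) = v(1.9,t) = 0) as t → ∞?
v grows unboundedly. Reaction dominates diffusion (r=8.76 > κπ²/L²≈1.64); solution grows exponentially.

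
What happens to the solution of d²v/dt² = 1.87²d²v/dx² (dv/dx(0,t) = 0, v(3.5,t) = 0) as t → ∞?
v oscillates (no decay). Energy is conserved; the solution oscillates indefinitely as standing waves.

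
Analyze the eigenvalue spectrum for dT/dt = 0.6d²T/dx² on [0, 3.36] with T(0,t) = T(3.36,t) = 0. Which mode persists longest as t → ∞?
Eigenvalues: λₙ = 0.6n²π²/3.36².
First three modes:
  n=1: λ₁ = 0.6π²/3.36² ≈ 0.525
  n=2: λ₂ = 2.4π²/3.36² ≈ 2.098 (4× faster decay)
  n=3: λ₃ = 5.4π²/3.36² ≈ 4.721 (9× faster decay)
As t → ∞, higher modes decay exponentially faster. The n=1 mode dominates: T ~ c₁ sin(πx/3.36) e^{-λ₁t}.
Decay rate: λ₁ = 0.6π²/3.36² ≈ 0.525.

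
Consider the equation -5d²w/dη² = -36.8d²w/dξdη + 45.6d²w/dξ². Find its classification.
Rewriting in standard form: -45.6d²w/dξ² + 36.8d²w/dξdη - 5d²w/dη² = 0. Hyperbolic. (A = -45.6, B = 36.8, C = -5 gives B² - 4AC = 442.24.)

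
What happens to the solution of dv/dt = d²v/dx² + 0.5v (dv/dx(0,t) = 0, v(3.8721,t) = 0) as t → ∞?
v grows unboundedly. Reaction dominates diffusion (r=0.5 > κπ²/(4L²)≈0.16); solution grows exponentially.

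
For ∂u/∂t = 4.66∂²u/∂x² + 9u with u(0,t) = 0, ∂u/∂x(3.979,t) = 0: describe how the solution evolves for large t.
u grows unboundedly. Reaction dominates diffusion (r=9 > κπ²/(4L²)≈0.73); solution grows exponentially.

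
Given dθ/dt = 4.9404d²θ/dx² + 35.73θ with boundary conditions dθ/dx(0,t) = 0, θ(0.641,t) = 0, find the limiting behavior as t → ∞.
θ grows unboundedly. Reaction dominates diffusion (r=35.73 > κπ²/(4L²)≈29.67); solution grows exponentially.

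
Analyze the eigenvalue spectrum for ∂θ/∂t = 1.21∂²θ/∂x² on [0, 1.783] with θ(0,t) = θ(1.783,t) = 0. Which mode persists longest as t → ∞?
Eigenvalues: λₙ = 1.21n²π²/1.783².
First three modes:
  n=1: λ₁ = 1.21π²/1.783² ≈ 3.756
  n=2: λ₂ = 4.84π²/1.783² ≈ 15.026 (4× faster decay)
  n=3: λ₃ = 10.89π²/1.783² ≈ 33.808 (9× faster decay)
As t → ∞, higher modes decay exponentially faster. The n=1 mode dominates: θ ~ c₁ sin(πx/1.783) e^{-λ₁t}.
Decay rate: λ₁ = 1.21π²/1.783² ≈ 3.756.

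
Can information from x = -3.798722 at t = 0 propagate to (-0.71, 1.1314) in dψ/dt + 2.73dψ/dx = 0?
Yes. The characteristic through (-0.71, 1.1314) passes through x = -3.798722.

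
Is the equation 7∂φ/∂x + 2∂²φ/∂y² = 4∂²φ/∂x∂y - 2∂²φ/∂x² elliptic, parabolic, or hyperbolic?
Rewriting in standard form: 2∂²φ/∂x² - 4∂²φ/∂x∂y + 2∂²φ/∂y² + 7∂φ/∂x = 0. Computing B² - 4AC with A = 2, B = -4, C = 2: discriminant = 0 (zero). Answer: parabolic.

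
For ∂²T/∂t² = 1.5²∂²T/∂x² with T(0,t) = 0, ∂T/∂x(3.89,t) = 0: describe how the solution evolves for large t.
T oscillates (no decay). Energy is conserved; the solution oscillates indefinitely as standing waves.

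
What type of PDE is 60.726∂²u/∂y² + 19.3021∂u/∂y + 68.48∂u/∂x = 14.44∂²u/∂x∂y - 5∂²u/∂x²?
Rewriting in standard form: 5∂²u/∂x² - 14.44∂²u/∂x∂y + 60.726∂²u/∂y² + 68.48∂u/∂x + 19.3021∂u/∂y = 0. With A = 5, B = -14.44, C = 60.726, the discriminant is -1006.0064. This is an elliptic PDE.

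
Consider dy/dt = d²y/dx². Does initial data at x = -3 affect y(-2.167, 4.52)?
Yes, for any finite x. The heat equation has infinite propagation speed, so all initial data affects all points at any t > 0.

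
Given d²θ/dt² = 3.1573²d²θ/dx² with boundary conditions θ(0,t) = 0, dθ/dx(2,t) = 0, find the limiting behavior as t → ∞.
θ oscillates (no decay). Energy is conserved; the solution oscillates indefinitely as standing waves.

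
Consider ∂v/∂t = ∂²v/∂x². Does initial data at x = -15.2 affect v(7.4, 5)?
Yes, for any finite x. The heat equation has infinite propagation speed, so all initial data affects all points at any t > 0.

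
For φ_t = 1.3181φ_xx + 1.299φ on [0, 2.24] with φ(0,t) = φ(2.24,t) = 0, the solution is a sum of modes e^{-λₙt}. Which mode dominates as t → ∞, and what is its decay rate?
Eigenvalues: λₙ = 1.3181n²π²/2.24² - 1.299.
First three modes:
  n=1: λ₁ = 1.3181π²/2.24² - 1.299 ≈ 1.294
  n=2: λ₂ = 5.2724π²/2.24² - 1.299 ≈ 9.072
  n=3: λ₃ = 11.8629π²/2.24² - 1.299 ≈ 22.035
Since 1.3181π²/2.24² ≈ 2.593 > 1.299, all λₙ > 0.
The n=1 mode decays slowest → dominates as t → ∞.
Asymptotic: φ ~ c₁ sin(πx/2.24) e^{-λ₁t} with decay rate λ₁ ≈ 1.294.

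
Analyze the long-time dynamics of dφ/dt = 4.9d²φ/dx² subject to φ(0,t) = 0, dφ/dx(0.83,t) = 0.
Long-time behavior: φ → 0. Heat escapes through the Dirichlet boundary.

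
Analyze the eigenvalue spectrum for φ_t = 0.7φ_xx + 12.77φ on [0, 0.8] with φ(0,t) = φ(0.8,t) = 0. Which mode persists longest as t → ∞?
Eigenvalues: λₙ = 0.7n²π²/0.8² - 12.77.
First three modes:
  n=1: λ₁ = 0.7π²/0.8² - 12.77 ≈ -1.975
  n=2: λ₂ = 2.8π²/0.8² - 12.77 ≈ 30.41
  n=3: λ₃ = 6.3π²/0.8² - 12.77 ≈ 84.384
Since 0.7π²/0.8² ≈ 10.795 < 12.77, λ₁ < 0.
The n=1 mode grows fastest (−λₙ is largest for n=1) → dominates.
Asymptotic: φ ~ c₁ sin(πx/0.8) e^{1.975t} (exponential growth at rate −λ₁ ≈ 1.975).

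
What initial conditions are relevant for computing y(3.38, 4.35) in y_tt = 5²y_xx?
Domain of dependence: [-18.37, 25.13]. Signals travel at speed 5, so data within |x - 3.38| ≤ 5·4.35 = 21.75 can reach the point.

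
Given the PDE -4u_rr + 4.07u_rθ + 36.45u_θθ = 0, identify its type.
The second-order coefficients are A = -4, B = 4.07, C = 36.45. Since B² - 4AC = 599.7649 > 0, this is a hyperbolic PDE.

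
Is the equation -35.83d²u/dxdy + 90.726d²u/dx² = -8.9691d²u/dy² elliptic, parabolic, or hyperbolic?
Rewriting in standard form: 90.726d²u/dx² - 35.83d²u/dxdy + 8.9691d²u/dy² = 0. Computing B² - 4AC with A = 90.726, B = -35.83, C = 8.9691: discriminant = -1971.1333664 (negative). Answer: elliptic.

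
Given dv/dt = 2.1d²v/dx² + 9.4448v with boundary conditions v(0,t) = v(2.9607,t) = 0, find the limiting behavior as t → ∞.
v grows unboundedly. Reaction dominates diffusion (r=9.4448 > κπ²/L²≈2.36); solution grows exponentially.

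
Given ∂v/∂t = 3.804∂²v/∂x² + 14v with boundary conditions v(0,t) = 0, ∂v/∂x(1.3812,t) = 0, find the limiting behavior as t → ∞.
v grows unboundedly. Reaction dominates diffusion (r=14 > κπ²/(4L²)≈4.92); solution grows exponentially.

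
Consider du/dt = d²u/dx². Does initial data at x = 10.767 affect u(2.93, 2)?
Yes, for any finite x. The heat equation has infinite propagation speed, so all initial data affects all points at any t > 0.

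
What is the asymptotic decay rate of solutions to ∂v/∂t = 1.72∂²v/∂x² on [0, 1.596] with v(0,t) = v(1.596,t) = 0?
Eigenvalues: λₙ = 1.72n²π²/1.596².
First three modes:
  n=1: λ₁ = 1.72π²/1.596² ≈ 6.664
  n=2: λ₂ = 6.88π²/1.596² ≈ 26.658 (4× faster decay)
  n=3: λ₃ = 15.48π²/1.596² ≈ 59.98 (9× faster decay)
As t → ∞, higher modes decay exponentially faster. The n=1 mode dominates: v ~ c₁ sin(πx/1.596) e^{-λ₁t}.
Decay rate: λ₁ = 1.72π²/1.596² ≈ 6.664.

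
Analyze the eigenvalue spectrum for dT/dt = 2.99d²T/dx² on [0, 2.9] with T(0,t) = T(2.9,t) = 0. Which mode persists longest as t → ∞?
Eigenvalues: λₙ = 2.99n²π²/2.9².
First three modes:
  n=1: λ₁ = 2.99π²/2.9² ≈ 3.509
  n=2: λ₂ = 11.96π²/2.9² ≈ 14.036 (4× faster decay)
  n=3: λ₃ = 26.91π²/2.9² ≈ 31.58 (9× faster decay)
As t → ∞, higher modes decay exponentially faster. The n=1 mode dominates: T ~ c₁ sin(πx/2.9) e^{-λ₁t}.
Decay rate: λ₁ = 2.99π²/2.9² ≈ 3.509.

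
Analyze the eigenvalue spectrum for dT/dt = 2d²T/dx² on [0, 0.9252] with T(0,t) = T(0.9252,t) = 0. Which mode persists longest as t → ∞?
Eigenvalues: λₙ = 2n²π²/0.9252².
First three modes:
  n=1: λ₁ = 2π²/0.9252² ≈ 23.06
  n=2: λ₂ = 8π²/0.9252² ≈ 92.24 (4× faster decay)
  n=3: λ₃ = 18π²/0.9252² ≈ 207.54 (9× faster decay)
As t → ∞, higher modes decay exponentially faster. The n=1 mode dominates: T ~ c₁ sin(πx/0.9252) e^{-λ₁t}.
Decay rate: λ₁ = 2π²/0.9252² ≈ 23.06.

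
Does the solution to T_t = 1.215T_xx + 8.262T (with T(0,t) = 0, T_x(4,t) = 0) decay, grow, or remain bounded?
T grows unboundedly. Reaction dominates diffusion (r=8.262 > κπ²/(4L²)≈0.19); solution grows exponentially.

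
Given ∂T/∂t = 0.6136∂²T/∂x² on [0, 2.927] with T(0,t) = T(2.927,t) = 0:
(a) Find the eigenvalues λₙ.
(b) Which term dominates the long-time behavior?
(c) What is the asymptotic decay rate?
Eigenvalues: λₙ = 0.6136n²π²/2.927².
First three modes:
  n=1: λ₁ = 0.6136π²/2.927² ≈ 0.707
  n=2: λ₂ = 2.4544π²/2.927² ≈ 2.827 (4× faster decay)
  n=3: λ₃ = 5.5224π²/2.927² ≈ 6.362 (9× faster decay)
As t → ∞, higher modes decay exponentially faster. The n=1 mode dominates: T ~ c₁ sin(πx/2.927) e^{-λ₁t}.
Decay rate: λ₁ = 0.6136π²/2.927² ≈ 0.707.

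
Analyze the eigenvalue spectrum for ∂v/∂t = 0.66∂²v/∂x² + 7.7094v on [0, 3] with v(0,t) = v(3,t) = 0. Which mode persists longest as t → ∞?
Eigenvalues: λₙ = 0.66n²π²/3² - 7.7094.
First three modes:
  n=1: λ₁ = 0.66π²/3² - 7.7094 ≈ -6.986
  n=2: λ₂ = 2.64π²/3² - 7.7094 ≈ -4.814
  n=3: λ₃ = 5.94π²/3² - 7.7094 ≈ -1.195
Since 0.66π²/3² ≈ 0.724 < 7.7094, λ₁ < 0.
The n=1 mode grows fastest (−λₙ is largest for n=1) → dominates.
Asymptotic: v ~ c₁ sin(πx/3) e^{6.986t} (exponential growth at rate −λ₁ ≈ 6.986).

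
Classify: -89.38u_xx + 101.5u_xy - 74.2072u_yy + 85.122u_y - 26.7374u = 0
Elliptic (discriminant = -16228.308144).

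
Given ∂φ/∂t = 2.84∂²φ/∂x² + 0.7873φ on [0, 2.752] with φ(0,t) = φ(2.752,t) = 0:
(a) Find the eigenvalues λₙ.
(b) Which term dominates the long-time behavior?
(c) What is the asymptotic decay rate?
Eigenvalues: λₙ = 2.84n²π²/2.752² - 0.7873.
First three modes:
  n=1: λ₁ = 2.84π²/2.752² - 0.7873 ≈ 2.914
  n=2: λ₂ = 11.36π²/2.752² - 0.7873 ≈ 14.017
  n=3: λ₃ = 25.56π²/2.752² - 0.7873 ≈ 32.522
Since 2.84π²/2.752² ≈ 3.701 > 0.7873, all λₙ > 0.
The n=1 mode decays slowest → dominates as t → ∞.
Asymptotic: φ ~ c₁ sin(πx/2.752) e^{-λ₁t} with decay rate λ₁ ≈ 2.914.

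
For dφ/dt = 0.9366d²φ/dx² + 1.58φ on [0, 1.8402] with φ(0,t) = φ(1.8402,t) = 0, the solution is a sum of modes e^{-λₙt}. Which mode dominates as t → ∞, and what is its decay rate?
Eigenvalues: λₙ = 0.9366n²π²/1.8402² - 1.58.
First three modes:
  n=1: λ₁ = 0.9366π²/1.8402² - 1.58 ≈ 1.15
  n=2: λ₂ = 3.7464π²/1.8402² - 1.58 ≈ 9.339
  n=3: λ₃ = 8.4294π²/1.8402² - 1.58 ≈ 22.988
Since 0.9366π²/1.8402² ≈ 2.73 > 1.58, all λₙ > 0.
The n=1 mode decays slowest → dominates as t → ∞.
Asymptotic: φ ~ c₁ sin(πx/1.8402) e^{-λ₁t} with decay rate λ₁ ≈ 1.15.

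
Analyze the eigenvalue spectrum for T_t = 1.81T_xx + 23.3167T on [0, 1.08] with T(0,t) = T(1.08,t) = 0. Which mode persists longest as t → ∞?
Eigenvalues: λₙ = 1.81n²π²/1.08² - 23.3167.
First three modes:
  n=1: λ₁ = 1.81π²/1.08² - 23.3167 ≈ -8.001
  n=2: λ₂ = 7.24π²/1.08² - 23.3167 ≈ 37.945
  n=3: λ₃ = 16.29π²/1.08² - 23.3167 ≈ 114.523
Since 1.81π²/1.08² ≈ 15.315 < 23.3167, λ₁ < 0.
The n=1 mode grows fastest (−λₙ is largest for n=1) → dominates.
Asymptotic: T ~ c₁ sin(πx/1.08) e^{8.001t} (exponential growth at rate −λ₁ ≈ 8.001).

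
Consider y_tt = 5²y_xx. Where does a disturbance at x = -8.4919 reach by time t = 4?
Domain of influence: [-28.4919, 11.5081]. Data at x = -8.4919 spreads outward at speed 5.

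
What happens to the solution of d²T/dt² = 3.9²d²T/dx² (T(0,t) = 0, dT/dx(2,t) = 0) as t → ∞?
T oscillates (no decay). Energy is conserved; the solution oscillates indefinitely as standing waves.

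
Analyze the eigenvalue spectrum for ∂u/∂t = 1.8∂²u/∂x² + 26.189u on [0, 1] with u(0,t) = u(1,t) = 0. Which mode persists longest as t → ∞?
Eigenvalues: λₙ = 1.8n²π²/1² - 26.189.
First three modes:
  n=1: λ₁ = 1.8π² - 26.189 ≈ -8.424
  n=2: λ₂ = 7.2π² - 26.189 ≈ 44.872
  n=3: λ₃ = 16.2π² - 26.189 ≈ 133.699
Since 1.8π² ≈ 17.765 < 26.189, λ₁ < 0.
The n=1 mode grows fastest (−λₙ is largest for n=1) → dominates.
Asymptotic: u ~ c₁ sin(πx/1) e^{8.424t} (exponential growth at rate −λ₁ ≈ 8.424).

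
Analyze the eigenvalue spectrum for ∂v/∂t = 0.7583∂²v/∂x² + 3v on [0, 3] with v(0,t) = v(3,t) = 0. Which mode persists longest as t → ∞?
Eigenvalues: λₙ = 0.7583n²π²/3² - 3.
First three modes:
  n=1: λ₁ = 0.7583π²/3² - 3 ≈ -2.168
  n=2: λ₂ = 3.0332π²/3² - 3 ≈ 0.326
  n=3: λ₃ = 6.8247π²/3² - 3 ≈ 4.484
Since 0.7583π²/3² ≈ 0.832 < 3, λ₁ < 0.
The n=1 mode grows fastest (−λₙ is largest for n=1) → dominates.
Asymptotic: v ~ c₁ sin(πx/3) e^{2.168t} (exponential growth at rate −λ₁ ≈ 2.168).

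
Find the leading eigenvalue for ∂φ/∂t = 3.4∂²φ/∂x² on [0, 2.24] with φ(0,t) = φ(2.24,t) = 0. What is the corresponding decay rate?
Eigenvalues: λₙ = 3.4n²π²/2.24².
First three modes:
  n=1: λ₁ = 3.4π²/2.24² ≈ 6.688
  n=2: λ₂ = 13.6π²/2.24² ≈ 26.751 (4× faster decay)
  n=3: λ₃ = 30.6π²/2.24² ≈ 60.19 (9× faster decay)
As t → ∞, higher modes decay exponentially faster. The n=1 mode dominates: φ ~ c₁ sin(πx/2.24) e^{-λ₁t}.
Decay rate: λ₁ = 3.4π²/2.24² ≈ 6.688.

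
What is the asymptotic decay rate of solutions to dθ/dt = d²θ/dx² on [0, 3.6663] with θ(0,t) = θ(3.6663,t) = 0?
Eigenvalues: λₙ = n²π²/3.6663².
First three modes:
  n=1: λ₁ = π²/3.6663² ≈ 0.734
  n=2: λ₂ = 4π²/3.6663² ≈ 2.937 (4× faster decay)
  n=3: λ₃ = 9π²/3.6663² ≈ 6.608 (9× faster decay)
As t → ∞, higher modes decay exponentially faster. The n=1 mode dominates: θ ~ c₁ sin(πx/3.6663) e^{-λ₁t}.
Decay rate: λ₁ = π²/3.6663² ≈ 0.734.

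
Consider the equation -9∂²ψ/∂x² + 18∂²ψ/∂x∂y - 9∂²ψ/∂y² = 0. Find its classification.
Parabolic. (A = -9, B = 18, C = -9 gives B² - 4AC = 0.)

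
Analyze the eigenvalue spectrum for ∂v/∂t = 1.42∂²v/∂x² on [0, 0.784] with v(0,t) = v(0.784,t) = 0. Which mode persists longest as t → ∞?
Eigenvalues: λₙ = 1.42n²π²/0.784².
First three modes:
  n=1: λ₁ = 1.42π²/0.784² ≈ 22.801
  n=2: λ₂ = 5.68π²/0.784² ≈ 91.204 (4× faster decay)
  n=3: λ₃ = 12.78π²/0.784² ≈ 205.21 (9× faster decay)
As t → ∞, higher modes decay exponentially faster. The n=1 mode dominates: v ~ c₁ sin(πx/0.784) e^{-λ₁t}.
Decay rate: λ₁ = 1.42π²/0.784² ≈ 22.801.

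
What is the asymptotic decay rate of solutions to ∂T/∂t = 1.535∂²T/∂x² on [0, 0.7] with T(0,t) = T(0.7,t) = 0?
Eigenvalues: λₙ = 1.535n²π²/0.7².
First three modes:
  n=1: λ₁ = 1.535π²/0.7² ≈ 30.918
  n=2: λ₂ = 6.14π²/0.7² ≈ 123.672 (4× faster decay)
  n=3: λ₃ = 13.815π²/0.7² ≈ 278.262 (9× faster decay)
As t → ∞, higher modes decay exponentially faster. The n=1 mode dominates: T ~ c₁ sin(πx/0.7) e^{-λ₁t}.
Decay rate: λ₁ = 1.535π²/0.7² ≈ 30.918.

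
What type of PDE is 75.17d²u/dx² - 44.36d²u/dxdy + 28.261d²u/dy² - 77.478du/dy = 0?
With A = 75.17, B = -44.36, C = 28.261, the discriminant is -6529.70788. This is an elliptic PDE.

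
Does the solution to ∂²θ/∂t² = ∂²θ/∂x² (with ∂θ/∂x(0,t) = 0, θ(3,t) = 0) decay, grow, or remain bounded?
θ oscillates (no decay). Energy is conserved; the solution oscillates indefinitely as standing waves.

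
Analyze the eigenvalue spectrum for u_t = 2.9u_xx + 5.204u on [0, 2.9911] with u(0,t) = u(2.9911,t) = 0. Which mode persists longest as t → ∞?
Eigenvalues: λₙ = 2.9n²π²/2.9911² - 5.204.
First three modes:
  n=1: λ₁ = 2.9π²/2.9911² - 5.204 ≈ -2.005
  n=2: λ₂ = 11.6π²/2.9911² - 5.204 ≈ 7.593
  n=3: λ₃ = 26.1π²/2.9911² - 5.204 ≈ 23.588
Since 2.9π²/2.9911² ≈ 3.199 < 5.204, λ₁ < 0.
The n=1 mode grows fastest (−λₙ is largest for n=1) → dominates.
Asymptotic: u ~ c₁ sin(πx/2.9911) e^{2.005t} (exponential growth at rate −λ₁ ≈ 2.005).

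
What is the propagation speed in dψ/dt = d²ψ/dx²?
Infinite. The heat equation is parabolic, not hyperbolic, so disturbances propagate instantly.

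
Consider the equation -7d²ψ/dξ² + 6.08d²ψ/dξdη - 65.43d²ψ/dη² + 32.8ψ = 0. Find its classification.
Elliptic. (A = -7, B = 6.08, C = -65.43 gives B² - 4AC = -1795.0736.)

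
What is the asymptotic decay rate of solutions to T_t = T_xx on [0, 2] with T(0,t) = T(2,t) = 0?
Eigenvalues: λₙ = n²π²/2².
First three modes:
  n=1: λ₁ = π²/2² ≈ 2.467
  n=2: λ₂ = 4π²/2² ≈ 9.87 (4× faster decay)
  n=3: λ₃ = 9π²/2² ≈ 22.207 (9× faster decay)
As t → ∞, higher modes decay exponentially faster. The n=1 mode dominates: T ~ c₁ sin(πx/2) e^{-λ₁t}.
Decay rate: λ₁ = π²/2² ≈ 2.467.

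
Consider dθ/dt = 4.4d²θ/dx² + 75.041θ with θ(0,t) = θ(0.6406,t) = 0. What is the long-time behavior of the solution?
As t → ∞, θ → 0. Diffusion dominates reaction (r=75.041 < κπ²/L²≈105.82); solution decays.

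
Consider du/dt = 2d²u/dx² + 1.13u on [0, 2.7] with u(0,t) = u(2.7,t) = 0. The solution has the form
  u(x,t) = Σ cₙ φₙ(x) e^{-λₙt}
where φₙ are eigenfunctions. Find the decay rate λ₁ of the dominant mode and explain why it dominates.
Eigenvalues: λₙ = 2n²π²/2.7² - 1.13.
First three modes:
  n=1: λ₁ = 2π²/2.7² - 1.13 ≈ 1.578
  n=2: λ₂ = 8π²/2.7² - 1.13 ≈ 9.701
  n=3: λ₃ = 18π²/2.7² - 1.13 ≈ 23.239
Since 2π²/2.7² ≈ 2.708 > 1.13, all λₙ > 0.
The n=1 mode decays slowest → dominates as t → ∞.
Asymptotic: u ~ c₁ sin(πx/2.7) e^{-λ₁t} with decay rate λ₁ ≈ 1.578.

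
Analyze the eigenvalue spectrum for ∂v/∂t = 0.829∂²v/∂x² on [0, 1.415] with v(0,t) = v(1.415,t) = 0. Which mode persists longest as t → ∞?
Eigenvalues: λₙ = 0.829n²π²/1.415².
First three modes:
  n=1: λ₁ = 0.829π²/1.415² ≈ 4.086
  n=2: λ₂ = 3.316π²/1.415² ≈ 16.346 (4× faster decay)
  n=3: λ₃ = 7.461π²/1.415² ≈ 36.778 (9× faster decay)
As t → ∞, higher modes decay exponentially faster. The n=1 mode dominates: v ~ c₁ sin(πx/1.415) e^{-λ₁t}.
Decay rate: λ₁ = 0.829π²/1.415² ≈ 4.086.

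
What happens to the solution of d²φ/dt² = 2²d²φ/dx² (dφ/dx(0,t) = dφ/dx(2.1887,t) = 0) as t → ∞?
φ oscillates about a mean that drifts linearly in t (generically unbounded; no decay). There is no damping, so the nonconstant modes persist as standing waves (energy conserved, no decay). But with Neumann conditions at both ends the constant mode has eigenvalue 0: the spatial mean M(t) of φ satisfies M'' = 0, so M(t) = M(0) + M'(0)·t. Unless the initial velocity has zero mean (∫φ_t(x,0)dx = 0), the solution grows linearly in t (unbounded, though not exponentially); if it does have zero mean, the solution stays bounded and simply oscillates.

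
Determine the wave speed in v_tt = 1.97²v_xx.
Speed = 1.97. Information travels along characteristics x = x₀ ± 1.97t.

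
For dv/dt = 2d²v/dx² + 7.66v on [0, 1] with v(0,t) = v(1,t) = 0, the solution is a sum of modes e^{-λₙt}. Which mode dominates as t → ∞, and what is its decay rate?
Eigenvalues: λₙ = 2n²π²/1² - 7.66.
First three modes:
  n=1: λ₁ = 2π² - 7.66 ≈ 12.079
  n=2: λ₂ = 8π² - 7.66 ≈ 71.297
  n=3: λ₃ = 18π² - 7.66 ≈ 169.993
Since 2π² ≈ 19.739 > 7.66, all λₙ > 0.
The n=1 mode decays slowest → dominates as t → ∞.
Asymptotic: v ~ c₁ sin(πx/1) e^{-λ₁t} with decay rate λ₁ ≈ 12.079.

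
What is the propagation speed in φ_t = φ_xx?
Infinite. The heat equation is parabolic, not hyperbolic, so disturbances propagate instantly.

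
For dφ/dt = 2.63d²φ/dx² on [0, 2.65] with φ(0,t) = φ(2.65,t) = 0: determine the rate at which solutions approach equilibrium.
Eigenvalues: λₙ = 2.63n²π²/2.65².
First three modes:
  n=1: λ₁ = 2.63π²/2.65² ≈ 3.696
  n=2: λ₂ = 10.52π²/2.65² ≈ 14.785 (4× faster decay)
  n=3: λ₃ = 23.67π²/2.65² ≈ 33.266 (9× faster decay)
As t → ∞, higher modes decay exponentially faster. The n=1 mode dominates: φ ~ c₁ sin(πx/2.65) e^{-λ₁t}.
Decay rate: λ₁ = 2.63π²/2.65² ≈ 3.696.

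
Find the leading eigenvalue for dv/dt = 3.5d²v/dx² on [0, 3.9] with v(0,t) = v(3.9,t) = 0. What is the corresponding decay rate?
Eigenvalues: λₙ = 3.5n²π²/3.9².
First three modes:
  n=1: λ₁ = 3.5π²/3.9² ≈ 2.271
  n=2: λ₂ = 14π²/3.9² ≈ 9.084 (4× faster decay)
  n=3: λ₃ = 31.5π²/3.9² ≈ 20.44 (9× faster decay)
As t → ∞, higher modes decay exponentially faster. The n=1 mode dominates: v ~ c₁ sin(πx/3.9) e^{-λ₁t}.
Decay rate: λ₁ = 3.5π²/3.9² ≈ 2.271.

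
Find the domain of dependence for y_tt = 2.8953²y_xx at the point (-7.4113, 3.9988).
Domain of dependence: [-18.98902564, 4.16642564]. Signals travel at speed 2.8953, so data within |x - -7.4113| ≤ 2.8953·3.9988 = 11.57772564 can reach the point.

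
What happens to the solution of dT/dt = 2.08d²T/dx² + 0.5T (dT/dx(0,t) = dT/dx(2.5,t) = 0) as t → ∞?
T grows unboundedly. With Neumann BCs the constant mode has diffusion eigenvalue 0, so any r > 0 makes it grow like e^(0.5t); solution grows exponentially.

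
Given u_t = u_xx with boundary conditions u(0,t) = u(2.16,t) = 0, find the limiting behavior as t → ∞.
u → 0. Heat diffuses out through both boundaries.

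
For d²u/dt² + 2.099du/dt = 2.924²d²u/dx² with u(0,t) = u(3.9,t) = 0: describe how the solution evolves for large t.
u → 0. Damping (γ=2.099) dissipates energy; oscillations decay exponentially.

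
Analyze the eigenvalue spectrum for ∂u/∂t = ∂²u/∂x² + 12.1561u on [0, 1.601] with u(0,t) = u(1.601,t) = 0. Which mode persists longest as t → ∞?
Eigenvalues: λₙ = n²π²/1.601² - 12.1561.
First three modes:
  n=1: λ₁ = π²/1.601² - 12.1561 ≈ -8.306
  n=2: λ₂ = 4π²/1.601² - 12.1561 ≈ 3.246
  n=3: λ₃ = 9π²/1.601² - 12.1561 ≈ 22.498
Since π²/1.601² ≈ 3.85 < 12.1561, λ₁ < 0.
The n=1 mode grows fastest (−λₙ is largest for n=1) → dominates.
Asymptotic: u ~ c₁ sin(πx/1.601) e^{8.306t} (exponential growth at rate −λ₁ ≈ 8.306).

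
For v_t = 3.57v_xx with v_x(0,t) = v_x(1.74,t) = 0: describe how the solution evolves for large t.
v → constant (steady state). Heat is conserved (no flux at boundaries); solution approaches the spatial average.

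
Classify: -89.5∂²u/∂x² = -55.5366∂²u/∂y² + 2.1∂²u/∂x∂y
Rewriting in standard form: -89.5∂²u/∂x² - 2.1∂²u/∂x∂y + 55.5366∂²u/∂y² = 0. Hyperbolic (discriminant = 19886.5128).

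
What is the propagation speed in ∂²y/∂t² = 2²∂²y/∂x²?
Speed = 2. Information travels along characteristics x = x₀ ± 2t.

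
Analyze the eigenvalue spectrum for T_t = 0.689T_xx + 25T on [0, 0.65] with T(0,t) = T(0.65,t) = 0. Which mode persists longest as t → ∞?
Eigenvalues: λₙ = 0.689n²π²/0.65² - 25.
First three modes:
  n=1: λ₁ = 0.689π²/0.65² - 25 ≈ -8.905
  n=2: λ₂ = 2.756π²/0.65² - 25 ≈ 39.38
  n=3: λ₃ = 6.201π²/0.65² - 25 ≈ 119.855
Since 0.689π²/0.65² ≈ 16.095 < 25, λ₁ < 0.
The n=1 mode grows fastest (−λₙ is largest for n=1) → dominates.
Asymptotic: T ~ c₁ sin(πx/0.65) e^{8.905t} (exponential growth at rate −λ₁ ≈ 8.905).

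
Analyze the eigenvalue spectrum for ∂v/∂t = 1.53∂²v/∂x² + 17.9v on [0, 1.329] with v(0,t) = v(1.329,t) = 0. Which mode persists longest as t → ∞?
Eigenvalues: λₙ = 1.53n²π²/1.329² - 17.9.
First three modes:
  n=1: λ₁ = 1.53π²/1.329² - 17.9 ≈ -9.35
  n=2: λ₂ = 6.12π²/1.329² - 17.9 ≈ 16.298
  n=3: λ₃ = 13.77π²/1.329² - 17.9 ≈ 59.046
Since 1.53π²/1.329² ≈ 8.55 < 17.9, λ₁ < 0.
The n=1 mode grows fastest (−λₙ is largest for n=1) → dominates.
Asymptotic: v ~ c₁ sin(πx/1.329) e^{9.35t} (exponential growth at rate −λ₁ ≈ 9.35).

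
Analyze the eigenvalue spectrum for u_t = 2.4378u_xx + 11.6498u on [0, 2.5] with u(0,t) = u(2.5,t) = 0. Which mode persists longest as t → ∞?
Eigenvalues: λₙ = 2.4378n²π²/2.5² - 11.6498.
First three modes:
  n=1: λ₁ = 2.4378π²/2.5² - 11.6498 ≈ -7.8
  n=2: λ₂ = 9.7512π²/2.5² - 11.6498 ≈ 3.749
  n=3: λ₃ = 21.9402π²/2.5² - 11.6498 ≈ 22.997
Since 2.4378π²/2.5² ≈ 3.85 < 11.6498, λ₁ < 0.
The n=1 mode grows fastest (−λₙ is largest for n=1) → dominates.
Asymptotic: u ~ c₁ sin(πx/2.5) e^{7.8t} (exponential growth at rate −λ₁ ≈ 7.8).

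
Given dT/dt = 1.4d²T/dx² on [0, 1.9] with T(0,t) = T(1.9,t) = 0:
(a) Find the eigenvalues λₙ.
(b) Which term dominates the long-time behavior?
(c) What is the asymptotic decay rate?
Eigenvalues: λₙ = 1.4n²π²/1.9².
First three modes:
  n=1: λ₁ = 1.4π²/1.9² ≈ 3.828
  n=2: λ₂ = 5.6π²/1.9² ≈ 15.31 (4× faster decay)
  n=3: λ₃ = 12.6π²/1.9² ≈ 34.448 (9× faster decay)
As t → ∞, higher modes decay exponentially faster. The n=1 mode dominates: T ~ c₁ sin(πx/1.9) e^{-λ₁t}.
Decay rate: λ₁ = 1.4π²/1.9² ≈ 3.828.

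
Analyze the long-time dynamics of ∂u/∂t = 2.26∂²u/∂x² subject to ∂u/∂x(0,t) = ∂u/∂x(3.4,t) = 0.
Long-time behavior: u → constant (steady state). Heat is conserved (no flux at boundaries); solution approaches the spatial average.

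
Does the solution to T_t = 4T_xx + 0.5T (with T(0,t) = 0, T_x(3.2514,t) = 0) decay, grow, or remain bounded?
T → 0. Diffusion dominates reaction (r=0.5 < κπ²/(4L²)≈0.93); solution decays.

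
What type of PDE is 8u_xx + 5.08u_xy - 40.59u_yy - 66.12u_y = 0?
With A = 8, B = 5.08, C = -40.59, the discriminant is 1324.6864. This is a hyperbolic PDE.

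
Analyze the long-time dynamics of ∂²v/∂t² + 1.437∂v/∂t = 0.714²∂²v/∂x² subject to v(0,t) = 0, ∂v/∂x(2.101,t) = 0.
Long-time behavior: v → 0. Damping (γ=1.437) dissipates energy; oscillations decay exponentially.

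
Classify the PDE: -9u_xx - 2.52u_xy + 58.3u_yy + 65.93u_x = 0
A = -9, B = -2.52, C = 58.3. Discriminant B² - 4AC = 2105.1504. Since 2105.1504 > 0, hyperbolic.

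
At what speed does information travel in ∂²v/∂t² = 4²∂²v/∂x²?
Speed = 4. Information travels along characteristics x = x₀ ± 4t.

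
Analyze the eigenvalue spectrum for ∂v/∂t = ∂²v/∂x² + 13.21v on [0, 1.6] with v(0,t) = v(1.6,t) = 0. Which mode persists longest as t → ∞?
Eigenvalues: λₙ = n²π²/1.6² - 13.21.
First three modes:
  n=1: λ₁ = π²/1.6² - 13.21 ≈ -9.355
  n=2: λ₂ = 4π²/1.6² - 13.21 ≈ 2.211
  n=3: λ₃ = 9π²/1.6² - 13.21 ≈ 21.488
Since π²/1.6² ≈ 3.855 < 13.21, λ₁ < 0.
The n=1 mode grows fastest (−λₙ is largest for n=1) → dominates.
Asymptotic: v ~ c₁ sin(πx/1.6) e^{9.355t} (exponential growth at rate −λ₁ ≈ 9.355).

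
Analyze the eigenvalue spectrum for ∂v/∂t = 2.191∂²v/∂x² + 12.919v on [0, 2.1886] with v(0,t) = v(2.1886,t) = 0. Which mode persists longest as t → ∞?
Eigenvalues: λₙ = 2.191n²π²/2.1886² - 12.919.
First three modes:
  n=1: λ₁ = 2.191π²/2.1886² - 12.919 ≈ -8.405
  n=2: λ₂ = 8.764π²/2.1886² - 12.919 ≈ 5.139
  n=3: λ₃ = 19.719π²/2.1886² - 12.919 ≈ 27.711
Since 2.191π²/2.1886² ≈ 4.514 < 12.919, λ₁ < 0.
The n=1 mode grows fastest (−λₙ is largest for n=1) → dominates.
Asymptotic: v ~ c₁ sin(πx/2.1886) e^{8.405t} (exponential growth at rate −λ₁ ≈ 8.405).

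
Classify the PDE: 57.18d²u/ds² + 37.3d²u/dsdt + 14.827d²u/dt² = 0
A = 57.18, B = 37.3, C = 14.827. Discriminant B² - 4AC = -1999.94144. Since -1999.94144 < 0, elliptic.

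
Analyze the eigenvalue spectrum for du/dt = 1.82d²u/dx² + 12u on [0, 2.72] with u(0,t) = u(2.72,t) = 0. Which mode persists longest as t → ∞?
Eigenvalues: λₙ = 1.82n²π²/2.72² - 12.
First three modes:
  n=1: λ₁ = 1.82π²/2.72² - 12 ≈ -9.572
  n=2: λ₂ = 7.28π²/2.72² - 12 ≈ -2.288
  n=3: λ₃ = 16.38π²/2.72² - 12 ≈ 9.851
Since 1.82π²/2.72² ≈ 2.428 < 12, λ₁ < 0.
The n=1 mode grows fastest (−λₙ is largest for n=1) → dominates.
Asymptotic: u ~ c₁ sin(πx/2.72) e^{9.572t} (exponential growth at rate −λ₁ ≈ 9.572).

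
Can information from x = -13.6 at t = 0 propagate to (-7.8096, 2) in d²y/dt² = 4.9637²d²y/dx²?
Yes. The domain of dependence is [-17.737, 2.1178], and -13.6 ∈ [-17.737, 2.1178].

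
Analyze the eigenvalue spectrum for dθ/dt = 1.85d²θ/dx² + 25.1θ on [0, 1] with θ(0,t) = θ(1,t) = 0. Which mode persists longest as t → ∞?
Eigenvalues: λₙ = 1.85n²π²/1² - 25.1.
First three modes:
  n=1: λ₁ = 1.85π² - 25.1 ≈ -6.841
  n=2: λ₂ = 7.4π² - 25.1 ≈ 47.935
  n=3: λ₃ = 16.65π² - 25.1 ≈ 139.229
Since 1.85π² ≈ 18.259 < 25.1, λ₁ < 0.
The n=1 mode grows fastest (−λₙ is largest for n=1) → dominates.
Asymptotic: θ ~ c₁ sin(πx/1) e^{6.841t} (exponential growth at rate −λ₁ ≈ 6.841).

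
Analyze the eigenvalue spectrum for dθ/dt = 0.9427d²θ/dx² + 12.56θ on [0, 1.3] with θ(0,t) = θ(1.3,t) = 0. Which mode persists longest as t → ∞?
Eigenvalues: λₙ = 0.9427n²π²/1.3² - 12.56.
First three modes:
  n=1: λ₁ = 0.9427π²/1.3² - 12.56 ≈ -7.055
  n=2: λ₂ = 3.7708π²/1.3² - 12.56 ≈ 9.461
  n=3: λ₃ = 8.4843π²/1.3² - 12.56 ≈ 36.988
Since 0.9427π²/1.3² ≈ 5.505 < 12.56, λ₁ < 0.
The n=1 mode grows fastest (−λₙ is largest for n=1) → dominates.
Asymptotic: θ ~ c₁ sin(πx/1.3) e^{7.055t} (exponential growth at rate −λ₁ ≈ 7.055).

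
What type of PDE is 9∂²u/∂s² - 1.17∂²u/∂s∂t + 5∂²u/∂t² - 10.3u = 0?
With A = 9, B = -1.17, C = 5, the discriminant is -178.6311. This is an elliptic PDE.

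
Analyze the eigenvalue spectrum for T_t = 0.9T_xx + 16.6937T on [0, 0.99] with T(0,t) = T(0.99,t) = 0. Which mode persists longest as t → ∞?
Eigenvalues: λₙ = 0.9n²π²/0.99² - 16.6937.
First three modes:
  n=1: λ₁ = 0.9π²/0.99² - 16.6937 ≈ -7.631
  n=2: λ₂ = 3.6π²/0.99² - 16.6937 ≈ 19.558
  n=3: λ₃ = 8.1π²/0.99² - 16.6937 ≈ 64.873
Since 0.9π²/0.99² ≈ 9.063 < 16.6937, λ₁ < 0.
The n=1 mode grows fastest (−λₙ is largest for n=1) → dominates.
Asymptotic: T ~ c₁ sin(πx/0.99) e^{7.631t} (exponential growth at rate −λ₁ ≈ 7.631).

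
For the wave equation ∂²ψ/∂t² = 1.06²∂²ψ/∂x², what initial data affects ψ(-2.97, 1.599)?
Domain of dependence: [-4.66494, -1.27506]. Signals travel at speed 1.06, so data within |x - -2.97| ≤ 1.06·1.599 = 1.69494 can reach the point.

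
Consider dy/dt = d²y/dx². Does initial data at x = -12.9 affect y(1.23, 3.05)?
Yes, for any finite x. The heat equation has infinite propagation speed, so all initial data affects all points at any t > 0.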